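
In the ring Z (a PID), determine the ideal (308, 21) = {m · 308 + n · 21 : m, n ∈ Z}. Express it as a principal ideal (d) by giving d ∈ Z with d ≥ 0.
In the PID Z, (a, b) is generated by gcd(a, b). Compute gcd(308, 21) with the extended Euclidean algorithm, tracking rows (r, s, t) with s·308 + t·21 = r:
  row A: (308, 1, 0)   [1·308 + 0·21 = 308]
  row B: (21, 0, 1)   [0·308 + 1·21 = 21]
  308 = 14·21 + 14   → row C = row A − 14·row B = (14, 1, −14)   [check: 1·308 − 14·21 = 14]
  21 = 1·14 + 7   → row D = row B − 1·row C = (7, −1, 15)   [check: −1·308 + 15·21 = 7]
  14 = 2·7 + 0   → remainder 0, stop. gcd = 7 (last nonzero row D).
So gcd(308, 21) = 7, with Bézout identity −1·308 + 15·21 = 7. Containment (⊇): the Bézout identity exhibits 7 as an element of (308, 21), giving (7) ⊆ (308, 21). Containment (⊆): since 7 | 308 and 7 | 21 (308 = 7·44, 21 = 7·3), every Z-linear combination of 308 and 21 is divisible by 7, so (308, 21) ⊆ (7). Therefore (308, 21) = (7), d = 7.

Final answer: (308, 21) = (7); d = 7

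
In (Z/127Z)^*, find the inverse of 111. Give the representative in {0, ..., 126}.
Apply the extended Euclidean algorithm to (127, 111), tracking rows (r, s, t) with s·127 + t·111 = r. Each division r_prev = q·r_cur + r_new produces the new row as (previous row) − q·(current row):
  row A: (127, 1, 0)   [1·127 + 0·111 = 127]
  row B: (111, 0, 1)   [0·127 + 1·111 = 111]
  127 = 1·111 + 16   → row C = row A − 1·row B = (16, 1, −1)   [check: 1·127 − 1·111 = 16]
  111 = 6·16 + 15   → row D = row B − 6·row C = (15, −6, 7)   [check: −6·127 + 7·111 = 15]
  16 = 1·15 + 1   → row E = row C − 1·row D = (1, 7, −8)   [check: 7·127 − 8·111 = 1]
  15 = 15·1 + 0   → remainder 0, stop. gcd = 1 (last nonzero row E).
The gcd is 1, so 111 is invertible mod 127. The last nonzero row gives 7·127 − 8·111 = 1, so t = −8. So 111^(−1) ≡ −8 ≡ 119 (mod 127). Verify: 111 · 119 = 13209 ≡ 1 (mod 127). ✓

Final answer: 111^(−1) ≡ 119 (mod 127)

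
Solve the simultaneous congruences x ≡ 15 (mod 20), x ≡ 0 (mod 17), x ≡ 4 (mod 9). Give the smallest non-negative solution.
x ≡ 1615 (mod 3060); the representative in [0, 3060) is 1615

The moduli 20, 17, 9 are pairwise coprime, so by the CRT there is a unique solution mod 20·17·9 = 3060.
Solve by successive substitution. Start with x ≡ 15 (mod 20).
  Combine with x ≡ 0 (mod 17): write x = 15 + 20·t and require 15 + 20·t ≡ 0 (mod 17), i.e. 20·t ≡ 0 − 15 ≡ 2 (mod 17). Since 20^(−1) ≡ 6 (mod 17) (20 ≡ 3 (mod 17)), t ≡ 6·2 ≡ 12 (mod 17). So x ≡ 15 + 20·12 = 255 (mod 340).
  Combine with x ≡ 4 (mod 9): write x = 255 + 340·t and require 255 + 340·t ≡ 4 (mod 9), i.e. 340·t ≡ 4 − 255 ≡ 1 (mod 9). Since 340^(−1) ≡ 4 (mod 9) (340 ≡ 7 (mod 9)), t ≡ 4·1 ≡ 4 (mod 9). So x ≡ 255 + 340·4 = 1615 (mod 3060).
Unique solution in [0, 3060): x = 1615.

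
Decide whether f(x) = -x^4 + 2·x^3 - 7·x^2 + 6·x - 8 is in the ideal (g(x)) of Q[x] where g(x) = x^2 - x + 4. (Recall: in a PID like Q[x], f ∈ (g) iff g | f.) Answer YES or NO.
In Q[x] the ideal (g) consists of all multiples of g, so f ∈ (g) iff g | f, i.e. iff the remainder of f on division by g is 0. Divide f by g (g is monic, so eliminate the leading term of the running remainder at each step):
  leading term -x^4: subtract (-x^2)·g(x) = -x^4 + x^3 - 4·x^2, leaving x^3 - 3·x^2 + 6·x - 8
  leading term x^3: subtract (x)·g(x) = x^3 - x^2 + 4·x, leaving -2·x^2 + 2·x - 8
  leading term -2·x^2: subtract (-2)·g(x) = -2·x^2 + 2·x - 8, leaving 0
The remainder is 0, so f(x) = g(x) · h(x) with h(x) = -x^2 + x - 2. Hence g | f, i.e. f ∈ (g).

Final answer: YES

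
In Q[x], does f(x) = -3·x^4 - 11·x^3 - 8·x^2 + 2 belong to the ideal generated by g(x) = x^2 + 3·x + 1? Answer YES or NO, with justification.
In Q[x] the ideal (g) consists of all multiples of g, so f ∈ (g) iff g | f, i.e. iff the remainder of f on division by g is 0. Divide f by g (g is monic, so eliminate the leading term of the running remainder at each step):
  leading term -3·x^4: subtract (-3·x^2)·g(x) = -3·x^4 - 9·x^3 - 3·x^2, leaving -2·x^3 - 5·x^2 + 2
  leading term -2·x^3: subtract (-2·x)·g(x) = -2·x^3 - 6·x^2 - 2·x, leaving x^2 + 2·x + 2
  leading term x^2: subtract (1)·g(x) = x^2 + 3·x + 1, leaving 1 - x
The remainder r(x) = 1 - x ≠ 0 (and deg r < deg g), so g ∤ f, i.e. f ∉ (g).

Final answer: NO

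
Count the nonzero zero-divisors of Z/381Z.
In Z/381Z each nonzero element is either a unit (gcd with 381 is 1) or a zero-divisor (gcd > 1). The number of units is φ(381): factorise 381 = 3 · 127, so φ(381) = (3 − 1) · (127 − 1) = 2 · 126 = 252. The nonzero elements number 381 − 1 = 380. Hence the nonzero zero-divisors number 380 − 252 = 128.

Final answer: Z/381Z has 128 nonzero zero-divisors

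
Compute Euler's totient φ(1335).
φ(1335) = 704

φ is multiplicative, with φ(p^e) = p^e − p^(e−1). Factorise 1335 = 3 · 5 · 89. Then
  φ(1335) = (3 − 1) · (5 − 1) · (89 − 1) = 2 · 4 · 88 = 704.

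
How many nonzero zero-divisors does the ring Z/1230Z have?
Z/1230Z has 909 nonzero zero-divisors

In Z/1230Z each nonzero element is either a unit (gcd with 1230 is 1) or a zero-divisor (gcd > 1). The number of units is φ(1230): factorise 1230 = 2 · 3 · 5 · 41, so φ(1230) = (2 − 1) · (3 − 1) · (5 − 1) · (41 − 1) = 1 · 2 · 4 · 40 = 320. The nonzero elements number 1230 − 1 = 1229. Hence the nonzero zero-divisors number 1229 − 320 = 909.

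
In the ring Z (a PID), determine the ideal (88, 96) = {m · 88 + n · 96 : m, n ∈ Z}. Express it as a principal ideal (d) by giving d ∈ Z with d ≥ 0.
(88, 96) = (8); d = 8

In the PID Z, (a, b) is generated by gcd(a, b). Compute gcd(96, 88) with the extended Euclidean algorithm, tracking rows (r, s, t) with s·96 + t·88 = r:
  row A: (96, 1, 0)   [1·96 + 0·88 = 96]
  row B: (88, 0, 1)   [0·96 + 1·88 = 88]
  96 = 1·88 + 8   → row C = row A − 1·row B = (8, 1, −1)   [check: 1·96 − 1·88 = 8]
  88 = 11·8 + 0   → remainder 0, stop. gcd = 8 (last nonzero row C).
So gcd(88, 96) = 8, with Bézout identity 1·96 − 1·88 = 8. Containment (⊇): the Bézout identity exhibits 8 as an element of (88, 96), giving (8) ⊆ (88, 96). Containment (⊆): since 8 | 88 and 8 | 96 (88 = 8·11, 96 = 8·12), every Z-linear combination of 88 and 96 is divisible by 8, so (88, 96) ⊆ (8). Therefore (88, 96) = (8), d = 8.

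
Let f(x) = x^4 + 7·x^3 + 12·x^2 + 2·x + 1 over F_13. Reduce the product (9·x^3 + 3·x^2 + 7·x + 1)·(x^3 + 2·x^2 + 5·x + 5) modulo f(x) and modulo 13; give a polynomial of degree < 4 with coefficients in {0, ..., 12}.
a · b ≡ 10·x^3 + 7·x^2 + 10·x + 8 (mod f(x))

Multiply as integer polynomials: a · b = 9·x^6 + 21·x^5 + 58·x^4 + 75·x^3 + 52·x^2 + 40·x + 5. Reducing coefficients mod 13: a · b ≡ 9·x^6 + 8·x^5 + 6·x^4 + 10·x^3 + x + 5. Now divide by f(x) = x^4 + 7·x^3 + 12·x^2 + 2·x + 1 in F_13[x], eliminating the leading term at each step:
  leading term 9·x^6: subtract (9·x^2)·f(x) = 9·x^6 + 11·x^5 + 4·x^4 + 5·x^3 + 9·x^2, leaving 10·x^5 + 2·x^4 + 5·x^3 + 4·x^2 + x + 5 (coefficients mod 13)
  leading term 10·x^5: subtract (10·x)·f(x) = 10·x^5 + 5·x^4 + 3·x^3 + 7·x^2 + 10·x, leaving 10·x^4 + 2·x^3 + 10·x^2 + 4·x + 5 (coefficients mod 13)
  leading term 10·x^4: subtract (10)·f(x) = 10·x^4 + 5·x^3 + 3·x^2 + 7·x + 10, leaving 10·x^3 + 7·x^2 + 10·x + 8 (coefficients mod 13)
The degree is now < 4, so this is the remainder. Hence a · b ≡ 10·x^3 + 7·x^2 + 10·x + 8 in F_13[x]/(f).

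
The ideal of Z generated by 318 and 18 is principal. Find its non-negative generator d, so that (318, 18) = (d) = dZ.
In the PID Z, (a, b) is generated by gcd(a, b). Compute gcd(318, 18) with the extended Euclidean algorithm, tracking rows (r, s, t) with s·318 + t·18 = r:
  row A: (318, 1, 0)   [1·318 + 0·18 = 318]
  row B: (18, 0, 1)   [0·318 + 1·18 = 18]
  318 = 17·18 + 12   → row C = row A − 17·row B = (12, 1, −17)   [check: 1·318 − 17·18 = 12]
  18 = 1·12 + 6   → row D = row B − 1·row C = (6, −1, 18)   [check: −1·318 + 18·18 = 6]
  12 = 2·6 + 0   → remainder 0, stop. gcd = 6 (last nonzero row D).
So gcd(318, 18) = 6, with Bézout identity −1·318 + 18·18 = 6. Containment (⊇): the Bézout identity exhibits 6 as an element of (318, 18), giving (6) ⊆ (318, 18). Containment (⊆): since 6 | 318 and 6 | 18 (318 = 6·53, 18 = 6·3), every Z-linear combination of 318 and 18 is divisible by 6, so (318, 18) ⊆ (6). Therefore (318, 18) = (6), d = 6.

Final answer: (318, 18) = (6); d = 6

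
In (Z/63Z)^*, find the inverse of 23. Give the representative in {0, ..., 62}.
Apply the extended Euclidean algorithm to (63, 23), tracking rows (r, s, t) with s·63 + t·23 = r. Each division r_prev = q·r_cur + r_new produces the new row as (previous row) − q·(current row):
  row A: (63, 1, 0)   [1·63 + 0·23 = 63]
  row B: (23, 0, 1)   [0·63 + 1·23 = 23]
  63 = 2·23 + 17   → row C = row A − 2·row B = (17, 1, −2)   [check: 1·63 − 2·23 = 17]
  23 = 1·17 + 6   → row D = row B − 1·row C = (6, −1, 3)   [check: −1·63 + 3·23 = 6]
  17 = 2·6 + 5   → row E = row C − 2·row D = (5, 3, −8)   [check: 3·63 − 8·23 = 5]
  6 = 1·5 + 1   → row F = row D − 1·row E = (1, −4, 11)   [check: −4·63 + 11·23 = 1]
  5 = 5·1 + 0   → remainder 0, stop. gcd = 1 (last nonzero row F).
The gcd is 1, so 23 is invertible mod 63. The last nonzero row gives −4·63 + 11·23 = 1, so t = 11. So 23^(−1) ≡ 11 (mod 63). Verify: 23 · 11 = 253 ≡ 1 (mod 63). ✓

Final answer: 23^(−1) ≡ 11 (mod 63)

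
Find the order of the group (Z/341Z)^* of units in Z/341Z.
|(Z/341Z)^*| = 300

(Z/341Z)^* consists of the classes a with gcd(a, 341) = 1, so its order is φ(341). φ is multiplicative, with φ(p^e) = p^e − p^(e−1). Factorise 341 = 11 · 31. Then
  φ(341) = (11 − 1) · (31 − 1) = 10 · 30 = 300.
Thus |(Z/341Z)^*| = 300.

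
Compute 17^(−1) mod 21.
17^(−1) ≡ 5 (mod 21)

Apply the extended Euclidean algorithm to (21, 17), tracking rows (r, s, t) with s·21 + t·17 = r. Each division r_prev = q·r_cur + r_new produces the new row as (previous row) − q·(current row):
  row A: (21, 1, 0)   [1·21 + 0·17 = 21]
  row B: (17, 0, 1)   [0·21 + 1·17 = 17]
  21 = 1·17 + 4   → row C = row A − 1·row B = (4, 1, −1)   [check: 1·21 − 1·17 = 4]
  17 = 4·4 + 1   → row D = row B − 4·row C = (1, −4, 5)   [check: −4·21 + 5·17 = 1]
  4 = 4·1 + 0   → remainder 0, stop. gcd = 1 (last nonzero row D).
The gcd is 1, so 17 is invertible mod 21. The last nonzero row gives −4·21 + 5·17 = 1, so t = 5. So 17^(−1) ≡ 5 (mod 21). Verify: 17 · 5 = 85 ≡ 1 (mod 21). ✓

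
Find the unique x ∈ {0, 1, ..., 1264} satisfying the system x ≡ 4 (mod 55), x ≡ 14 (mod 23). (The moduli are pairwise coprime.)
x ≡ 1049 (mod 1265); the representative in [0, 1265) is 1049

The moduli 55, 23 are pairwise coprime, so by the CRT there is a unique solution mod 55·23 = 1265.
Solve by successive substitution. Start with x ≡ 4 (mod 55).
  Combine with x ≡ 14 (mod 23): write x = 4 + 55·t and require 4 + 55·t ≡ 14 (mod 23), i.e. 55·t ≡ 14 − 4 ≡ 10 (mod 23). Since 55^(−1) ≡ 18 (mod 23) (55 ≡ 9 (mod 23)), t ≡ 18·10 ≡ 19 (mod 23). So x ≡ 4 + 55·19 = 1049 (mod 1265).
Unique solution in [0, 1265): x = 1049.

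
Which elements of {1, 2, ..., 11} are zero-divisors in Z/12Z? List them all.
nonzero zero-divisors of Z/12Z = {2, 3, 4, 6, 8, 9, 10}

An element a ∈ Z/12Z (with a ≠ 0) is a zero-divisor iff gcd(a, 12) > 1 (because a is a unit precisely when gcd(a, n) = 1, and in Z/nZ every nonzero, non-unit element is a zero-divisor). Scan a = 1, ..., 11 and keep those with gcd(a, 12) > 1:
  gcd(2, 12) = 2, gcd(3, 12) = 3, gcd(4, 12) = 4, gcd(6, 12) = 6, gcd(8, 12) = 4, gcd(9, 12) = 3, gcd(10, 12) = 2.
All other a ∈ {1, ..., 11} have gcd(a, 12) = 1 and are units. So the nonzero zero-divisors are exactly the 7 values of a appearing in this scan.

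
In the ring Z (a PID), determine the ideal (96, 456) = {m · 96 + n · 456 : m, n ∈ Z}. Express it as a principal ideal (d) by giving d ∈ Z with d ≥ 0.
(96, 456) = (24); d = 24

In the PID Z, (a, b) is generated by gcd(a, b). Compute gcd(456, 96) with the extended Euclidean algorithm, tracking rows (r, s, t) with s·456 + t·96 = r:
  row A: (456, 1, 0)   [1·456 + 0·96 = 456]
  row B: (96, 0, 1)   [0·456 + 1·96 = 96]
  456 = 4·96 + 72   → row C = row A − 4·row B = (72, 1, −4)   [check: 1·456 − 4·96 = 72]
  96 = 1·72 + 24   → row D = row B − 1·row C = (24, −1, 5)   [check: −1·456 + 5·96 = 24]
  72 = 3·24 + 0   → remainder 0, stop. gcd = 24 (last nonzero row D).
So gcd(96, 456) = 24, with Bézout identity −1·456 + 5·96 = 24. Containment (⊇): the Bézout identity exhibits 24 as an element of (96, 456), giving (24) ⊆ (96, 456). Containment (⊆): since 24 | 96 and 24 | 456 (96 = 24·4, 456 = 24·19), every Z-linear combination of 96 and 456 is divisible by 24, so (96, 456) ⊆ (24). Therefore (96, 456) = (24), d = 24.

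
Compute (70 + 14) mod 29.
26

Reduce the summands first: 70 ≡ 12 (mod 29), so 70 + 14 ≡ 12 + 14 (mod 29). 12 + 14 = 26; 26 = 0·29 + 26, so (70 + 14) mod 29 = 26.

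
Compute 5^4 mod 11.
Use repeated squaring. Binary(4) = 100. Walk through the bits of the exponent 4 left-to-right: at each bit after the leading one, square the running value, then multiply by 5 if the bit is 1 (always reducing mod 11):
  bit 1 = 1 (leading): start with 5.
  bit 2 = 0: square 5^2 = 25 ≡ 3 (mod 11).
  bit 3 = 0: square 3^2 = 9 (mod 11).
Final value: 5^4 ≡ 9 (mod 11).

Final answer: 9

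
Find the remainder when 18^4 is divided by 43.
13

Use repeated squaring. Binary(4) = 100. Walk through the bits of the exponent 4 left-to-right: at each bit after the leading one, square the running value, then multiply by 18 if the bit is 1 (always reducing mod 43):
  bit 1 = 1 (leading): start with 18.
  bit 2 = 0: square 18^2 = 324 ≡ 23 (mod 43).
  bit 3 = 0: square 23^2 = 529 ≡ 13 (mod 43).
Final value: 18^4 ≡ 13 (mod 43).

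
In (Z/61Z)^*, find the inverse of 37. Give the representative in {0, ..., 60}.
Apply the extended Euclidean algorithm to (61, 37), tracking rows (r, s, t) with s·61 + t·37 = r. Each division r_prev = q·r_cur + r_new produces the new row as (previous row) − q·(current row):
  row A: (61, 1, 0)   [1·61 + 0·37 = 61]
  row B: (37, 0, 1)   [0·61 + 1·37 = 37]
  61 = 1·37 + 24   → row C = row A − 1·row B = (24, 1, −1)   [check: 1·61 − 1·37 = 24]
  37 = 1·24 + 13   → row D = row B − 1·row C = (13, −1, 2)   [check: −1·61 + 2·37 = 13]
  24 = 1·13 + 11   → row E = row C − 1·row D = (11, 2, −3)   [check: 2·61 − 3·37 = 11]
  13 = 1·11 + 2   → row F = row D − 1·row E = (2, −3, 5)   [check: −3·61 + 5·37 = 2]
  11 = 5·2 + 1   → row G = row E − 5·row F = (1, 17, −28)   [check: 17·61 − 28·37 = 1]
  2 = 2·1 + 0   → remainder 0, stop. gcd = 1 (last nonzero row G).
The gcd is 1, so 37 is invertible mod 61. The last nonzero row gives 17·61 − 28·37 = 1, so t = −28. So 37^(−1) ≡ −28 ≡ 33 (mod 61). Verify: 37 · 33 = 1221 ≡ 1 (mod 61). ✓

Final answer: 37^(−1) ≡ 33 (mod 61)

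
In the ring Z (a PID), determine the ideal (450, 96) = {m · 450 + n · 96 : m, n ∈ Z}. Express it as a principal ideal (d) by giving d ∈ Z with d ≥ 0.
(450, 96) = (6); d = 6

In the PID Z, (a, b) is generated by gcd(a, b). Compute gcd(450, 96) with the extended Euclidean algorithm, tracking rows (r, s, t) with s·450 + t·96 = r:
  row A: (450, 1, 0)   [1·450 + 0·96 = 450]
  row B: (96, 0, 1)   [0·450 + 1·96 = 96]
  450 = 4·96 + 66   → row C = row A − 4·row B = (66, 1, −4)   [check: 1·450 − 4·96 = 66]
  96 = 1·66 + 30   → row D = row B − 1·row C = (30, −1, 5)   [check: −1·450 + 5·96 = 30]
  66 = 2·30 + 6   → row E = row C − 2·row D = (6, 3, −14)   [check: 3·450 − 14·96 = 6]
  30 = 5·6 + 0   → remainder 0, stop. gcd = 6 (last nonzero row E).
So gcd(450, 96) = 6, with Bézout identity 3·450 − 14·96 = 6. Containment (⊇): the Bézout identity exhibits 6 as an element of (450, 96), giving (6) ⊆ (450, 96). Containment (⊆): since 6 | 450 and 6 | 96 (450 = 6·75, 96 = 6·16), every Z-linear combination of 450 and 96 is divisible by 6, so (450, 96) ⊆ (6). Therefore (450, 96) = (6), d = 6.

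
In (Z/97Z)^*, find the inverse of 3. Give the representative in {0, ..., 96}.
Apply the extended Euclidean algorithm to (97, 3), tracking rows (r, s, t) with s·97 + t·3 = r. Each division r_prev = q·r_cur + r_new produces the new row as (previous row) − q·(current row):
  row A: (97, 1, 0)   [1·97 + 0·3 = 97]
  row B: (3, 0, 1)   [0·97 + 1·3 = 3]
  97 = 32·3 + 1   → row C = row A − 32·row B = (1, 1, −32)   [check: 1·97 − 32·3 = 1]
  3 = 3·1 + 0   → remainder 0, stop. gcd = 1 (last nonzero row C).
The gcd is 1, so 3 is invertible mod 97. The last nonzero row gives 1·97 − 32·3 = 1, so t = −32. So 3^(−1) ≡ −32 ≡ 65 (mod 97). Verify: 3 · 65 = 195 ≡ 1 (mod 97). ✓

Final answer: 3^(−1) ≡ 65 (mod 97)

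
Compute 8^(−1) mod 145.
8^(−1) ≡ 127 (mod 145)

Apply the extended Euclidean algorithm to (145, 8), tracking rows (r, s, t) with s·145 + t·8 = r. Each division r_prev = q·r_cur + r_new produces the new row as (previous row) − q·(current row):
  row A: (145, 1, 0)   [1·145 + 0·8 = 145]
  row B: (8, 0, 1)   [0·145 + 1·8 = 8]
  145 = 18·8 + 1   → row C = row A − 18·row B = (1, 1, −18)   [check: 1·145 − 18·8 = 1]
  8 = 8·1 + 0   → remainder 0, stop. gcd = 1 (last nonzero row C).
The gcd is 1, so 8 is invertible mod 145. The last nonzero row gives 1·145 − 18·8 = 1, so t = −18. So 8^(−1) ≡ −18 ≡ 127 (mod 145). Verify: 8 · 127 = 1016 ≡ 1 (mod 145). ✓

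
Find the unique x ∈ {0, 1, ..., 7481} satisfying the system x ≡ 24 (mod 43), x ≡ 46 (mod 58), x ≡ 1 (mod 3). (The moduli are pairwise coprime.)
x ≡ 5614 (mod 7482); the representative in [0, 7482) is 5614

The moduli 43, 58, 3 are pairwise coprime, so by the CRT there is a unique solution mod 43·58·3 = 7482.
Solve by successive substitution. Start with x ≡ 24 (mod 43).
  Combine with x ≡ 46 (mod 58): write x = 24 + 43·t and require 24 + 43·t ≡ 46 (mod 58), i.e. 43·t ≡ 46 − 24 ≡ 22 (mod 58). Since 43^(−1) ≡ 27 (mod 58), t ≡ 27·22 ≡ 14 (mod 58). So x ≡ 24 + 43·14 = 626 (mod 2494).
  Combine with x ≡ 1 (mod 3): write x = 626 + 2494·t and require 626 + 2494·t ≡ 1 (mod 3), i.e. 2494·t ≡ 1 − 626 ≡ 2 (mod 3). Since 2494^(−1) ≡ 1 (mod 3) (2494 ≡ 1 (mod 3)), t ≡ 1·2 ≡ 2 (mod 3). So x ≡ 626 + 2494·2 = 5614 (mod 7482).
Unique solution in [0, 7482): x = 5614.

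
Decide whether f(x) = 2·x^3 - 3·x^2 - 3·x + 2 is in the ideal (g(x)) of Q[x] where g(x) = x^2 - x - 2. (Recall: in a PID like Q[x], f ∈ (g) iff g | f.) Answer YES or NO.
YES

In Q[x] the ideal (g) consists of all multiples of g, so f ∈ (g) iff g | f, i.e. iff the remainder of f on division by g is 0. Divide f by g (g is monic, so eliminate the leading term of the running remainder at each step):
  leading term 2·x^3: subtract (2·x)·g(x) = 2·x^3 - 2·x^2 - 4·x, leaving -x^2 + x + 2
  leading term -x^2: subtract (-1)·g(x) = -x^2 + x + 2, leaving 0
The remainder is 0, so f(x) = g(x) · h(x) with h(x) = 2·x - 1. Hence g | f, i.e. f ∈ (g).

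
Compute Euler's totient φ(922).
φ(922) = 460

φ is multiplicative, with φ(p^e) = p^e − p^(e−1). Factorise 922 = 2 · 461. Then
  φ(922) = (2 − 1) · (461 − 1) = 1 · 460 = 460.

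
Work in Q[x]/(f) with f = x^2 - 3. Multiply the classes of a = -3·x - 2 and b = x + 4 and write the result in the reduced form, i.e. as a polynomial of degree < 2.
a · b ≡ -14·x - 17 (mod f(x))

First multiply in Q[x] without reducing: a · b = -3·x^2 - 14·x - 8. Now divide by f(x) = x^2 - 3, eliminating the leading term at each step:
  leading term -3·x^2: subtract (-3)·f(x) = 9 - 3·x^2, leaving -14·x - 17
The degree is now < 2, so this is the remainder. Hence a · b ≡ -14·x - 17 in Q[x]/(f).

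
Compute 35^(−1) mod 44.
35^(−1) ≡ 39 (mod 44)

Apply the extended Euclidean algorithm to (44, 35), tracking rows (r, s, t) with s·44 + t·35 = r. Each division r_prev = q·r_cur + r_new produces the new row as (previous row) − q·(current row):
  row A: (44, 1, 0)   [1·44 + 0·35 = 44]
  row B: (35, 0, 1)   [0·44 + 1·35 = 35]
  44 = 1·35 + 9   → row C = row A − 1·row B = (9, 1, −1)   [check: 1·44 − 1·35 = 9]
  35 = 3·9 + 8   → row D = row B − 3·row C = (8, −3, 4)   [check: −3·44 + 4·35 = 8]
  9 = 1·8 + 1   → row E = row C − 1·row D = (1, 4, −5)   [check: 4·44 − 5·35 = 1]
  8 = 8·1 + 0   → remainder 0, stop. gcd = 1 (last nonzero row E).
The gcd is 1, so 35 is invertible mod 44. The last nonzero row gives 4·44 − 5·35 = 1, so t = −5. So 35^(−1) ≡ −5 ≡ 39 (mod 44). Verify: 35 · 39 = 1365 ≡ 1 (mod 44). ✓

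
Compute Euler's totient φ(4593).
φ(4593) = 3060

φ is multiplicative, with φ(p^e) = p^e − p^(e−1). Factorise 4593 = 3 · 1531. Then
  φ(4593) = (3 − 1) · (1531 − 1) = 2 · 1530 = 3060.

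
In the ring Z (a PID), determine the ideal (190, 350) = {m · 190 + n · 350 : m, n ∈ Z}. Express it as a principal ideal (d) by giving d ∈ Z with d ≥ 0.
In the PID Z, (a, b) is generated by gcd(a, b). Compute gcd(350, 190) with the extended Euclidean algorithm, tracking rows (r, s, t) with s·350 + t·190 = r:
  row A: (350, 1, 0)   [1·350 + 0·190 = 350]
  row B: (190, 0, 1)   [0·350 + 1·190 = 190]
  350 = 1·190 + 160   → row C = row A − 1·row B = (160, 1, −1)   [check: 1·350 − 1·190 = 160]
  190 = 1·160 + 30   → row D = row B − 1·row C = (30, −1, 2)   [check: −1·350 + 2·190 = 30]
  160 = 5·30 + 10   → row E = row C − 5·row D = (10, 6, −11)   [check: 6·350 − 11·190 = 10]
  30 = 3·10 + 0   → remainder 0, stop. gcd = 10 (last nonzero row E).
So gcd(190, 350) = 10, with Bézout identity 6·350 − 11·190 = 10. Containment (⊇): the Bézout identity exhibits 10 as an element of (190, 350), giving (10) ⊆ (190, 350). Containment (⊆): since 10 | 190 and 10 | 350 (190 = 10·19, 350 = 10·35), every Z-linear combination of 190 and 350 is divisible by 10, so (190, 350) ⊆ (10). Therefore (190, 350) = (10), d = 10.

Final answer: (190, 350) = (10); d = 10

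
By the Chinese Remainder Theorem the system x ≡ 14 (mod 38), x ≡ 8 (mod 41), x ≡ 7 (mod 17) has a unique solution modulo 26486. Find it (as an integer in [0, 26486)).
x ≡ 17228 (mod 26486); the representative in [0, 26486) is 17228

The moduli 38, 41, 17 are pairwise coprime, so by the CRT there is a unique solution mod 38·41·17 = 26486.
Solve by successive substitution. Start with x ≡ 14 (mod 38).
  Combine with x ≡ 8 (mod 41): write x = 14 + 38·t and require 14 + 38·t ≡ 8 (mod 41), i.e. 38·t ≡ 8 − 14 ≡ 35 (mod 41). Since 38^(−1) ≡ 27 (mod 41), t ≡ 27·35 ≡ 2 (mod 41). So x ≡ 14 + 38·2 = 90 (mod 1558).
  Combine with x ≡ 7 (mod 17): write x = 90 + 1558·t and require 90 + 1558·t ≡ 7 (mod 17), i.e. 1558·t ≡ 7 − 90 ≡ 2 (mod 17). Since 1558^(−1) ≡ 14 (mod 17) (1558 ≡ 11 (mod 17)), t ≡ 14·2 ≡ 11 (mod 17). So x ≡ 90 + 1558·11 = 17228 (mod 26486).
Unique solution in [0, 26486): x = 17228.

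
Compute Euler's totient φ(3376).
φ is multiplicative, with φ(p^e) = p^e − p^(e−1). Factorise 3376 = 2^4 · 211. Then
  φ(3376) = (2^4 − 2^3) · (211 − 1) = 8 · 210 = 1680.

Final answer: φ(3376) = 1680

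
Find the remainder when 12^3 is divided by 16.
0

Use repeated squaring. Binary(3) = 11. Walk through the bits of the exponent 3 left-to-right: at each bit after the leading one, square the running value, then multiply by 12 if the bit is 1 (always reducing mod 16):
  bit 1 = 1 (leading): start with 12.
  bit 2 = 1: square 12^2 = 144 ≡ 0; bit is 1, so multiply 0·12 = 0 (mod 16).
Final value: 12^3 ≡ 0 (mod 16).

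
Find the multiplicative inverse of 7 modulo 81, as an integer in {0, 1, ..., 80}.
7^(−1) ≡ 58 (mod 81)

Apply the extended Euclidean algorithm to (81, 7), tracking rows (r, s, t) with s·81 + t·7 = r. Each division r_prev = q·r_cur + r_new produces the new row as (previous row) − q·(current row):
  row A: (81, 1, 0)   [1·81 + 0·7 = 81]
  row B: (7, 0, 1)   [0·81 + 1·7 = 7]
  81 = 11·7 + 4   → row C = row A − 11·row B = (4, 1, −11)   [check: 1·81 − 11·7 = 4]
  7 = 1·4 + 3   → row D = row B − 1·row C = (3, −1, 12)   [check: −1·81 + 12·7 = 3]
  4 = 1·3 + 1   → row E = row C − 1·row D = (1, 2, −23)   [check: 2·81 − 23·7 = 1]
  3 = 3·1 + 0   → remainder 0, stop. gcd = 1 (last nonzero row E).
The gcd is 1, so 7 is invertible mod 81. The last nonzero row gives 2·81 − 23·7 = 1, so t = −23. So 7^(−1) ≡ −23 ≡ 58 (mod 81). Verify: 7 · 58 = 406 ≡ 1 (mod 81). ✓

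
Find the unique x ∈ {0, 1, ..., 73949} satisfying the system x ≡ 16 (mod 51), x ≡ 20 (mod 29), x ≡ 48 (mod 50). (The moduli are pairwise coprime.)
The moduli 51, 29, 50 are pairwise coprime, so by the CRT there is a unique solution mod 51·29·50 = 73950.
Solve by successive substitution. Start with x ≡ 16 (mod 51).
  Combine with x ≡ 20 (mod 29): write x = 16 + 51·t and require 16 + 51·t ≡ 20 (mod 29), i.e. 51·t ≡ 20 − 16 ≡ 4 (mod 29). Since 51^(−1) ≡ 4 (mod 29) (51 ≡ 22 (mod 29)), t ≡ 4·4 ≡ 16 (mod 29). So x ≡ 16 + 51·16 = 832 (mod 1479).
  Combine with x ≡ 48 (mod 50): write x = 832 + 1479·t and require 832 + 1479·t ≡ 48 (mod 50), i.e. 1479·t ≡ 48 − 832 ≡ 16 (mod 50). Since 1479^(−1) ≡ 19 (mod 50) (1479 ≡ 29 (mod 50)), t ≡ 19·16 ≡ 4 (mod 50). So x ≡ 832 + 1479·4 = 6748 (mod 73950).
Unique solution in [0, 73950): x = 6748.

Final answer: x ≡ 6748 (mod 73950); the representative in [0, 73950) is 6748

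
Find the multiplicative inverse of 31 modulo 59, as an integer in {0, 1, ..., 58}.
31^(−1) ≡ 40 (mod 59)

Apply the extended Euclidean algorithm to (59, 31), tracking rows (r, s, t) with s·59 + t·31 = r. Each division r_prev = q·r_cur + r_new produces the new row as (previous row) − q·(current row):
  row A: (59, 1, 0)   [1·59 + 0·31 = 59]
  row B: (31, 0, 1)   [0·59 + 1·31 = 31]
  59 = 1·31 + 28   → row C = row A − 1·row B = (28, 1, −1)   [check: 1·59 − 1·31 = 28]
  31 = 1·28 + 3   → row D = row B − 1·row C = (3, −1, 2)   [check: −1·59 + 2·31 = 3]
  28 = 9·3 + 1   → row E = row C − 9·row D = (1, 10, −19)   [check: 10·59 − 19·31 = 1]
  3 = 3·1 + 0   → remainder 0, stop. gcd = 1 (last nonzero row E).
The gcd is 1, so 31 is invertible mod 59. The last nonzero row gives 10·59 − 19·31 = 1, so t = −19. So 31^(−1) ≡ −19 ≡ 40 (mod 59). Verify: 31 · 40 = 1240 ≡ 1 (mod 59). ✓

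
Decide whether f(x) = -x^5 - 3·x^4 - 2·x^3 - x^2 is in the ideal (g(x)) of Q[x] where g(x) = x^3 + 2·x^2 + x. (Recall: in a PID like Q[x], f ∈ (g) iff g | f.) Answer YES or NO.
NO

In Q[x] the ideal (g) consists of all multiples of g, so f ∈ (g) iff g | f, i.e. iff the remainder of f on division by g is 0. Divide f by g (g is monic, so eliminate the leading term of the running remainder at each step):
  leading term -x^5: subtract (-x^2)·g(x) = -x^5 - 2·x^4 - x^3, leaving -x^4 - x^3 - x^2
  leading term -x^4: subtract (-x)·g(x) = -x^4 - 2·x^3 - x^2, leaving x^3
  leading term x^3: subtract (1)·g(x) = x^3 + 2·x^2 + x, leaving -2·x^2 - x
The remainder r(x) = -2·x^2 - x ≠ 0 (and deg r < deg g), so g ∤ f, i.e. f ∉ (g).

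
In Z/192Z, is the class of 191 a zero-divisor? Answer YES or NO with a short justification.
NO

gcd(191, 192) = 1, so 191 is a unit in Z/192Z (it has a multiplicative inverse). A unit cannot be a zero-divisor: if 191·b ≡ 0 then multiplying both sides by 191^(−1) gives b ≡ 0. So 191 is not a zero-divisor.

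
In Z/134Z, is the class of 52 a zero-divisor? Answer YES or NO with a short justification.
YES

gcd(52, 134) = 2 > 1, so 52 is not a unit in Z/134Z. In Z/nZ every nonzero non-unit is a zero-divisor: explicitly, take b = 134/gcd = 67 ≠ 0 (mod 134); then 52·67 = 3484 = 26·134, i.e. 52·67 ≡ 0 (mod 134). So 52 is a zero-divisor.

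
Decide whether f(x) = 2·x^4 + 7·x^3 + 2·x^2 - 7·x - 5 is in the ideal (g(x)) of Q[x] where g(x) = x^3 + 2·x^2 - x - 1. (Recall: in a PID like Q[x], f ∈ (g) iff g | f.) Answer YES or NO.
NO

In Q[x] the ideal (g) consists of all multiples of g, so f ∈ (g) iff g | f, i.e. iff the remainder of f on division by g is 0. Divide f by g (g is monic, so eliminate the leading term of the running remainder at each step):
  leading term 2·x^4: subtract (2·x)·g(x) = 2·x^4 + 4·x^3 - 2·x^2 - 2·x, leaving 3·x^3 + 4·x^2 - 5·x - 5
  leading term 3·x^3: subtract (3)·g(x) = 3·x^3 + 6·x^2 - 3·x - 3, leaving -2·x^2 - 2·x - 2
The remainder r(x) = -2·x^2 - 2·x - 2 ≠ 0 (and deg r < deg g), so g ∤ f, i.e. f ∉ (g).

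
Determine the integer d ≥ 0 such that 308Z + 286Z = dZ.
(308, 286) = (22); d = 22

In the PID Z, (a, b) is generated by gcd(a, b). Compute gcd(308, 286) with the extended Euclidean algorithm, tracking rows (r, s, t) with s·308 + t·286 = r:
  row A: (308, 1, 0)   [1·308 + 0·286 = 308]
  row B: (286, 0, 1)   [0·308 + 1·286 = 286]
  308 = 1·286 + 22   → row C = row A − 1·row B = (22, 1, −1)   [check: 1·308 − 1·286 = 22]
  286 = 13·22 + 0   → remainder 0, stop. gcd = 22 (last nonzero row C).
So gcd(308, 286) = 22, with Bézout identity 1·308 − 1·286 = 22. Containment (⊇): the Bézout identity exhibits 22 as an element of (308, 286), giving (22) ⊆ (308, 286). Containment (⊆): since 22 | 308 and 22 | 286 (308 = 22·14, 286 = 22·13), every Z-linear combination of 308 and 286 is divisible by 22, so (308, 286) ⊆ (22). Therefore (308, 286) = (22), d = 22.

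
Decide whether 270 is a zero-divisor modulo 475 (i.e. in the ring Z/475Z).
gcd(270, 475) = 5 > 1, so 270 is not a unit in Z/475Z. In Z/nZ every nonzero non-unit is a zero-divisor: explicitly, take b = 475/gcd = 95 ≠ 0 (mod 475); then 270·95 = 25650 = 54·475, i.e. 270·95 ≡ 0 (mod 475). So 270 is a zero-divisor.

Final answer: YES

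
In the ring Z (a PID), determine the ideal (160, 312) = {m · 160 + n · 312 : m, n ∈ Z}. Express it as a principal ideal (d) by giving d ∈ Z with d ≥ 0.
(160, 312) = (8); d = 8

In the PID Z, (a, b) is generated by gcd(a, b). Compute gcd(312, 160) with the extended Euclidean algorithm, tracking rows (r, s, t) with s·312 + t·160 = r:
  row A: (312, 1, 0)   [1·312 + 0·160 = 312]
  row B: (160, 0, 1)   [0·312 + 1·160 = 160]
  312 = 1·160 + 152   → row C = row A − 1·row B = (152, 1, −1)   [check: 1·312 − 1·160 = 152]
  160 = 1·152 + 8   → row D = row B − 1·row C = (8, −1, 2)   [check: −1·312 + 2·160 = 8]
  152 = 19·8 + 0   → remainder 0, stop. gcd = 8 (last nonzero row D).
So gcd(160, 312) = 8, with Bézout identity −1·312 + 2·160 = 8. Containment (⊇): the Bézout identity exhibits 8 as an element of (160, 312), giving (8) ⊆ (160, 312). Containment (⊆): since 8 | 160 and 8 | 312 (160 = 8·20, 312 = 8·39), every Z-linear combination of 160 and 312 is divisible by 8, so (160, 312) ⊆ (8). Therefore (160, 312) = (8), d = 8.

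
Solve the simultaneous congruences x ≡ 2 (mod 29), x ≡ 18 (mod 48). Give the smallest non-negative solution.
The moduli 29, 48 are pairwise coprime, so by the CRT there is a unique solution mod 29·48 = 1392.
Solve by successive substitution. Start with x ≡ 2 (mod 29).
  Combine with x ≡ 18 (mod 48): write x = 2 + 29·t and require 2 + 29·t ≡ 18 (mod 48), i.e. 29·t ≡ 18 − 2 ≡ 16 (mod 48). Since 29^(−1) ≡ 5 (mod 48), t ≡ 5·16 ≡ 32 (mod 48). So x ≡ 2 + 29·32 = 930 (mod 1392).
Unique solution in [0, 1392): x = 930.

Final answer: x ≡ 930 (mod 1392); the representative in [0, 1392) is 930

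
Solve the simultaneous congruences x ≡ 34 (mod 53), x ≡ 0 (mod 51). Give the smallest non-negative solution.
The moduli 53, 51 are pairwise coprime, so by the CRT there is a unique solution mod 53·51 = 2703.
Solve by successive substitution. Start with x ≡ 34 (mod 53).
  Combine with x ≡ 0 (mod 51): write x = 34 + 53·t and require 34 + 53·t ≡ 0 (mod 51), i.e. 53·t ≡ 0 − 34 ≡ 17 (mod 51). Since 53^(−1) ≡ 26 (mod 51) (53 ≡ 2 (mod 51)), t ≡ 26·17 ≡ 34 (mod 51). So x ≡ 34 + 53·34 = 1836 (mod 2703).
Unique solution in [0, 2703): x = 1836.

Final answer: x ≡ 1836 (mod 2703); the representative in [0, 2703) is 1836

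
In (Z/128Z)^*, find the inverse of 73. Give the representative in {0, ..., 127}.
73^(−1) ≡ 121 (mod 128)

Apply the extended Euclidean algorithm to (128, 73), tracking rows (r, s, t) with s·128 + t·73 = r. Each division r_prev = q·r_cur + r_new produces the new row as (previous row) − q·(current row):
  row A: (128, 1, 0)   [1·128 + 0·73 = 128]
  row B: (73, 0, 1)   [0·128 + 1·73 = 73]
  128 = 1·73 + 55   → row C = row A − 1·row B = (55, 1, −1)   [check: 1·128 − 1·73 = 55]
  73 = 1·55 + 18   → row D = row B − 1·row C = (18, −1, 2)   [check: −1·128 + 2·73 = 18]
  55 = 3·18 + 1   → row E = row C − 3·row D = (1, 4, −7)   [check: 4·128 − 7·73 = 1]
  18 = 18·1 + 0   → remainder 0, stop. gcd = 1 (last nonzero row E).
The gcd is 1, so 73 is invertible mod 128. The last nonzero row gives 4·128 − 7·73 = 1, so t = −7. So 73^(−1) ≡ −7 ≡ 121 (mod 128). Verify: 73 · 121 = 8833 ≡ 1 (mod 128). ✓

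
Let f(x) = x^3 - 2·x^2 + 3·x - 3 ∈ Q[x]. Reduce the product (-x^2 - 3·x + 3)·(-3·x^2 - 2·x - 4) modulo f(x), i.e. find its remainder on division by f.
First multiply in Q[x] without reducing: a · b = 3·x^4 + 11·x^3 + x^2 + 6·x - 12. Now divide by f(x) = x^3 - 2·x^2 + 3·x - 3, eliminating the leading term at each step:
  leading term 3·x^4: subtract (3·x)·f(x) = 3·x^4 - 6·x^3 + 9·x^2 - 9·x, leaving 17·x^3 - 8·x^2 + 15·x - 12
  leading term 17·x^3: subtract (17)·f(x) = 17·x^3 - 34·x^2 + 51·x - 51, leaving 26·x^2 - 36·x + 39
The degree is now < 3, so this is the remainder. Hence a · b ≡ 26·x^2 - 36·x + 39 in Q[x]/(f).

Final answer: a · b ≡ 26·x^2 - 36·x + 39 (mod f(x))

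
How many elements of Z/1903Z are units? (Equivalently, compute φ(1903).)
An element a ∈ Z/1903Z is a unit iff gcd(a, 1903) = 1, so the number of units is φ(1903). φ is multiplicative, with φ(p^e) = p^e − p^(e−1). Factorise 1903 = 11 · 173. Then
  φ(1903) = (11 − 1) · (173 − 1) = 10 · 172 = 1720.

Final answer: Z/1903Z has φ(1903) = 1720 units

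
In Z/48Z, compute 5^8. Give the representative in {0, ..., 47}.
1

Use repeated squaring. Binary(8) = 1000. Walk through the bits of the exponent 8 left-to-right: at each bit after the leading one, square the running value, then multiply by 5 if the bit is 1 (always reducing mod 48):
  bit 1 = 1 (leading): start with 5.
  bit 2 = 0: square 5^2 = 25 (mod 48).
  bit 3 = 0: square 25^2 = 625 ≡ 1 (mod 48).
  bit 4 = 0: square 1^2 = 1 (mod 48).
Final value: 5^8 ≡ 1 (mod 48).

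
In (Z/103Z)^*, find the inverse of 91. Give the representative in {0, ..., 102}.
Apply the extended Euclidean algorithm to (103, 91), tracking rows (r, s, t) with s·103 + t·91 = r. Each division r_prev = q·r_cur + r_new produces the new row as (previous row) − q·(current row):
  row A: (103, 1, 0)   [1·103 + 0·91 = 103]
  row B: (91, 0, 1)   [0·103 + 1·91 = 91]
  103 = 1·91 + 12   → row C = row A − 1·row B = (12, 1, −1)   [check: 1·103 − 1·91 = 12]
  91 = 7·12 + 7   → row D = row B − 7·row C = (7, −7, 8)   [check: −7·103 + 8·91 = 7]
  12 = 1·7 + 5   → row E = row C − 1·row D = (5, 8, −9)   [check: 8·103 − 9·91 = 5]
  7 = 1·5 + 2   → row F = row D − 1·row E = (2, −15, 17)   [check: −15·103 + 17·91 = 2]
  5 = 2·2 + 1   → row G = row E − 2·row F = (1, 38, −43)   [check: 38·103 − 43·91 = 1]
  2 = 2·1 + 0   → remainder 0, stop. gcd = 1 (last nonzero row G).
The gcd is 1, so 91 is invertible mod 103. The last nonzero row gives 38·103 − 43·91 = 1, so t = −43. So 91^(−1) ≡ −43 ≡ 60 (mod 103). Verify: 91 · 60 = 5460 ≡ 1 (mod 103). ✓

Final answer: 91^(−1) ≡ 60 (mod 103)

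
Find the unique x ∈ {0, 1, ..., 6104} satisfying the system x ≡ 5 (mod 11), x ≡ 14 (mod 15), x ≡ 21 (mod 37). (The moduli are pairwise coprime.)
The moduli 11, 15, 37 are pairwise coprime, so by the CRT there is a unique solution mod 11·15·37 = 6105.
Solve by successive substitution. Start with x ≡ 5 (mod 11).
  Combine with x ≡ 14 (mod 15): write x = 5 + 11·t and require 5 + 11·t ≡ 14 (mod 15), i.e. 11·t ≡ 14 − 5 ≡ 9 (mod 15). Since 11^(−1) ≡ 11 (mod 15), t ≡ 11·9 ≡ 9 (mod 15). So x ≡ 5 + 11·9 = 104 (mod 165).
  Combine with x ≡ 21 (mod 37): write x = 104 + 165·t and require 104 + 165·t ≡ 21 (mod 37), i.e. 165·t ≡ 21 − 104 ≡ 28 (mod 37). Since 165^(−1) ≡ 24 (mod 37) (165 ≡ 17 (mod 37)), t ≡ 24·28 ≡ 6 (mod 37). So x ≡ 104 + 165·6 = 1094 (mod 6105).
Unique solution in [0, 6105): x = 1094.

Final answer: x ≡ 1094 (mod 6105); the representative in [0, 6105) is 1094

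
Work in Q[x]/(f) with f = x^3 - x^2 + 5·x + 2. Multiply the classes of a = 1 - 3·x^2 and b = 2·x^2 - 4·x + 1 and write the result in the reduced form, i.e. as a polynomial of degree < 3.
First multiply in Q[x] without reducing: a · b = -6·x^4 + 12·x^3 - x^2 - 4·x + 1. Now divide by f(x) = x^3 - x^2 + 5·x + 2, eliminating the leading term at each step:
  leading term -6·x^4: subtract (-6·x)·f(x) = -6·x^4 + 6·x^3 - 30·x^2 - 12·x, leaving 6·x^3 + 29·x^2 + 8·x + 1
  leading term 6·x^3: subtract (6)·f(x) = 6·x^3 - 6·x^2 + 30·x + 12, leaving 35·x^2 - 22·x - 11
The degree is now < 3, so this is the remainder. Hence a · b ≡ 35·x^2 - 22·x - 11 in Q[x]/(f).

Final answer: a · b ≡ 35·x^2 - 22·x - 11 (mod f(x))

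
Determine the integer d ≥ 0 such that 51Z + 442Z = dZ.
In the PID Z, (a, b) is generated by gcd(a, b). Compute gcd(442, 51) with the extended Euclidean algorithm, tracking rows (r, s, t) with s·442 + t·51 = r:
  row A: (442, 1, 0)   [1·442 + 0·51 = 442]
  row B: (51, 0, 1)   [0·442 + 1·51 = 51]
  442 = 8·51 + 34   → row C = row A − 8·row B = (34, 1, −8)   [check: 1·442 − 8·51 = 34]
  51 = 1·34 + 17   → row D = row B − 1·row C = (17, −1, 9)   [check: −1·442 + 9·51 = 17]
  34 = 2·17 + 0   → remainder 0, stop. gcd = 17 (last nonzero row D).
So gcd(51, 442) = 17, with Bézout identity −1·442 + 9·51 = 17. Containment (⊇): the Bézout identity exhibits 17 as an element of (51, 442), giving (17) ⊆ (51, 442). Containment (⊆): since 17 | 51 and 17 | 442 (51 = 17·3, 442 = 17·26), every Z-linear combination of 51 and 442 is divisible by 17, so (51, 442) ⊆ (17). Therefore (51, 442) = (17), d = 17.

Final answer: (51, 442) = (17); d = 17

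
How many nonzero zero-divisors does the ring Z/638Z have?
In Z/638Z each nonzero element is either a unit (gcd with 638 is 1) or a zero-divisor (gcd > 1). The number of units is φ(638): factorise 638 = 2 · 11 · 29, so φ(638) = (2 − 1) · (11 − 1) · (29 − 1) = 1 · 10 · 28 = 280. The nonzero elements number 638 − 1 = 637. Hence the nonzero zero-divisors number 637 − 280 = 357.

Final answer: Z/638Z has 357 nonzero zero-divisors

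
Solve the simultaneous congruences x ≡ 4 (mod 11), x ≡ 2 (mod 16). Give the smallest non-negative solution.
The moduli 11, 16 are pairwise coprime, so by the CRT there is a unique solution mod 11·16 = 176.
Solve by successive substitution. Start with x ≡ 4 (mod 11).
  Combine with x ≡ 2 (mod 16): write x = 4 + 11·t and require 4 + 11·t ≡ 2 (mod 16), i.e. 11·t ≡ 2 − 4 ≡ 14 (mod 16). Since 11^(−1) ≡ 3 (mod 16), t ≡ 3·14 ≡ 10 (mod 16). So x ≡ 4 + 11·10 = 114 (mod 176).
Unique solution in [0, 176): x = 114.

Final answer: x ≡ 114 (mod 176); the representative in [0, 176) is 114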